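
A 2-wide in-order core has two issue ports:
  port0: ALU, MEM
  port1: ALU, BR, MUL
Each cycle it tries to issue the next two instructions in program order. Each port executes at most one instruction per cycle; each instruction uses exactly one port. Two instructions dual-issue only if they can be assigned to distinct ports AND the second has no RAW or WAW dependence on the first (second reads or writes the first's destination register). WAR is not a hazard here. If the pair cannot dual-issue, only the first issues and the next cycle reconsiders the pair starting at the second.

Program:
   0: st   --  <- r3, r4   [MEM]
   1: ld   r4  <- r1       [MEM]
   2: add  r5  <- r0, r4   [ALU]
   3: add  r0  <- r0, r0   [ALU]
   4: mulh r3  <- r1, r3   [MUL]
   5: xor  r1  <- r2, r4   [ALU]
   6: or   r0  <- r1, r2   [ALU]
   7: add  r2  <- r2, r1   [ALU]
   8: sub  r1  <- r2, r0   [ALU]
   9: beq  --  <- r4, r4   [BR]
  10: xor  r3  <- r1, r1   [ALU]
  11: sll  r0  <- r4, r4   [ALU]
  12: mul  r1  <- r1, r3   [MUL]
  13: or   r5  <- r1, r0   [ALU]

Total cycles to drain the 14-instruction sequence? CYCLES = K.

0. st @i0  | no-port MEM/MEM
1. ld @i1  | RAW r4
2. add;add @i2&i3  | 2-wide
3. mulh;xor @i4&i5  | 2-wide
4. or;add @i6&i7  | 2-wide
5. sub;beq @i8&i9  | 2-wide
6. xor;sll @i10&i11  | 2-wide
7. mul @i12  | RAW r1
8. or @i13  | tail

CYCLES = 9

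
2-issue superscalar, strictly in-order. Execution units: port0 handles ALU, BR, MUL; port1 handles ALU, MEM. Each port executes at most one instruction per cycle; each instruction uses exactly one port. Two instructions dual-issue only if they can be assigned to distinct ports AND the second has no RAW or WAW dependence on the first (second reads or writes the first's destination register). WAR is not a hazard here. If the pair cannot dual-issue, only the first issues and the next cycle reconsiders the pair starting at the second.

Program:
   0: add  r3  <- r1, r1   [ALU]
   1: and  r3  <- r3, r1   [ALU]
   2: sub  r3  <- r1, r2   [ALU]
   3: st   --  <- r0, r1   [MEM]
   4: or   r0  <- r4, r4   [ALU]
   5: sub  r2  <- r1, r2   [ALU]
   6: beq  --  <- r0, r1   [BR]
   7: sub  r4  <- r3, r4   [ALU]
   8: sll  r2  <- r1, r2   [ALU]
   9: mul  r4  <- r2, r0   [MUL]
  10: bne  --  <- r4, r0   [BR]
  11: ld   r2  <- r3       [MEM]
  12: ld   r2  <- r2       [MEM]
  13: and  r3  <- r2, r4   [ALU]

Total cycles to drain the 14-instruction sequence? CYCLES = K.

  cy0 -> i0 (add) RAW+WAW r3
  cy1 -> i1 (and) WAW r3
  cy2 -> i2,i3 (sub/st) 2-wide
  cy3 -> i4,i5 (or/sub) 2-wide
  cy4 -> i6,i7 (beq/sub) 2-wide
  cy5 -> i8 (sll) RAW r2
  cy6 -> i9 (mul) no-port MUL/BR
  cy7 -> i10,i11 (bne/ld) 2-wide
  cy8 -> i12 (ld) RAW r2
  cy9 -> i13 (and) tail

CYCLES = 10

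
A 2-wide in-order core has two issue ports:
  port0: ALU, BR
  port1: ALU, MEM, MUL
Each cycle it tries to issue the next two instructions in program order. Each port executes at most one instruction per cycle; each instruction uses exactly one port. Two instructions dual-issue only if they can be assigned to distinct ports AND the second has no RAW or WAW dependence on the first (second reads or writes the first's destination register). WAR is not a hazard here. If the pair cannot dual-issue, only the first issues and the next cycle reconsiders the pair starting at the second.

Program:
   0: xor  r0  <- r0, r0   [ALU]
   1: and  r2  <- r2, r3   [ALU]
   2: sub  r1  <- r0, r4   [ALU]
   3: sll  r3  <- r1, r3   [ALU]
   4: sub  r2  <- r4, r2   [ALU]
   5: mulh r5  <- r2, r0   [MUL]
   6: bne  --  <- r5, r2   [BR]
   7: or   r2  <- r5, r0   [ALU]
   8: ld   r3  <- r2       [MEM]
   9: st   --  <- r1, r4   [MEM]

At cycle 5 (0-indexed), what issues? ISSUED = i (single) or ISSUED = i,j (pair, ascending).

#0 head=0: xor and i0&i1 2-wide
#1 head=2: sub i2 RAW r1
#2 head=3: sll sub i3&i4 2-wide
#3 head=5: mulh i5 RAW r5
#4 head=6: bne or i6&i7 2-wide
#5 head=8: ld i8 no-port MEM/MEM
#6 head=9: st i9 tail

ISSUED = 8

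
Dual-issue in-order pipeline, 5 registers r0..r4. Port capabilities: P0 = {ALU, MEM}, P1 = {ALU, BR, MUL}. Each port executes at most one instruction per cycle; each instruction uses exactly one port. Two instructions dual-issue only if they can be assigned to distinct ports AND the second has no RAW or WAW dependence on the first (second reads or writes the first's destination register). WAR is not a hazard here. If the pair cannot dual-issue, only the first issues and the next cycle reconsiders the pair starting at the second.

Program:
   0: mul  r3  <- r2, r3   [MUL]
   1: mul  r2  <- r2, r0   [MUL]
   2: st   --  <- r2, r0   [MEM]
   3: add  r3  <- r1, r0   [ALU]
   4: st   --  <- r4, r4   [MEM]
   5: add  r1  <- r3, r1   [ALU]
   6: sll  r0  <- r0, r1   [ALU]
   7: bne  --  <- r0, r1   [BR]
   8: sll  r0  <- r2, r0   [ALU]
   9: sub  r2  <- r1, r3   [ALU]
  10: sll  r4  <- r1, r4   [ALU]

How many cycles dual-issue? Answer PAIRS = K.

PAIRS = 4

t=0 i0:mul.MUL ; no-port MUL/MUL
t=1 i1:mul.MUL ; RAW r2
t=2 i2,i3:st.MEM;add.ALU ; 2-wide
t=3 i4,i5:st.MEM;add.ALU ; 2-wide
t=4 i6:sll.ALU ; RAW r0
t=5 i7,i8:bne.BR;sll.ALU ; 2-wide
t=6 i9,i10:sub.ALU;sll.ALU ; 2-wide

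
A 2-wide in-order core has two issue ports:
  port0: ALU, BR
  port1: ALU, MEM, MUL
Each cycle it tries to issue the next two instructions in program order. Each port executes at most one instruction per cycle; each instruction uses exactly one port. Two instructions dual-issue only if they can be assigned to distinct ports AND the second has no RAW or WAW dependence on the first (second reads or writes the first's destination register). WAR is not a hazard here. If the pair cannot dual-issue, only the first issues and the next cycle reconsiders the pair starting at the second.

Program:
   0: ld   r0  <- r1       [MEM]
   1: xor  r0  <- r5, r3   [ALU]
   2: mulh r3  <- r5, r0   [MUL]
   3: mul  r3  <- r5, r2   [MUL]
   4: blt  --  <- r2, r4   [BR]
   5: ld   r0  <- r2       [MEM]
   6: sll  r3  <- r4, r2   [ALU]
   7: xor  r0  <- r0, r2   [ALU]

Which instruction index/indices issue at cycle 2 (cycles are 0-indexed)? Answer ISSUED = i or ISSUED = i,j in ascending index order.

t=0 i0:ld ; WAW r0
t=1 i1:xor ; RAW r0
t=2 i2:mulh ; no-port MUL/MUL
t=3 i3+i4:mul blt ; 2-wide
t=4 i5+i6:ld sll ; 2-wide
t=5 i7:xor ; tail

ISSUED = 2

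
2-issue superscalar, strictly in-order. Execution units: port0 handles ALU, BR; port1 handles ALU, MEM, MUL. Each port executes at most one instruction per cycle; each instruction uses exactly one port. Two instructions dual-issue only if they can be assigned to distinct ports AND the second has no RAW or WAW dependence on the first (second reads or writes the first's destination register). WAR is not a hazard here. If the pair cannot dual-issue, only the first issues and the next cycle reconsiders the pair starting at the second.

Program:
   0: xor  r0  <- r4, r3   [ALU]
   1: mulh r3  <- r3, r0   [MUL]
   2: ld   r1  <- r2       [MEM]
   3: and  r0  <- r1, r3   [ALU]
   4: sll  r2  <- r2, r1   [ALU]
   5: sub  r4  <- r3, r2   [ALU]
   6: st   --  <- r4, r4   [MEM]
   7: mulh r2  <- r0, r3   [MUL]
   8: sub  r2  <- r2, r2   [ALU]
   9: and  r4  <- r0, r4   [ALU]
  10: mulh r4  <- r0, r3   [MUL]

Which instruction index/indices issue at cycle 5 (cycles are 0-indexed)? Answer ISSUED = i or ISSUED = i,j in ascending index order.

ISSUED = 6

#0 head=0: xor i0 RAW r0
#1 head=1: mulh i1 no-port MUL/MEM
#2 head=2: ld i2 RAW r1
#3 head=3: and sll i3+i4 dual
#4 head=5: sub i5 RAW r4
#5 head=6: st i6 no-port MEM/MUL
#6 head=7: mulh i7 RAW+WAW r2
#7 head=8: sub and i8+i9 dual
#8 head=10: mulh i10 tail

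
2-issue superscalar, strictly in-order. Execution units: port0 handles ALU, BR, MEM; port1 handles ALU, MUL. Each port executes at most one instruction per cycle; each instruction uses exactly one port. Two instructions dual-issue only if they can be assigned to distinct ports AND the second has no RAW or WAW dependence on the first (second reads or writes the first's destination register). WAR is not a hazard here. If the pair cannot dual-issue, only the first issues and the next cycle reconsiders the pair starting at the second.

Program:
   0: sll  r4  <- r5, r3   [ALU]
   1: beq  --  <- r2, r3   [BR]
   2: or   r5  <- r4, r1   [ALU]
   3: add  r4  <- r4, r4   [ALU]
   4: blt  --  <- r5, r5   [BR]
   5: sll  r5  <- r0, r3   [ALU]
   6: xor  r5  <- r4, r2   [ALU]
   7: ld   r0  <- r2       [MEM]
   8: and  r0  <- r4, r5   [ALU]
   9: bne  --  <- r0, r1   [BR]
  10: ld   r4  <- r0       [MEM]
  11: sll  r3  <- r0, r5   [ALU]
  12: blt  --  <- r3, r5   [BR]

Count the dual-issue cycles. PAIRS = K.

t=0 i0&i1:sll beq ; 2-wide
t=1 i2&i3:or add ; 2-wide
t=2 i4&i5:blt sll ; 2-wide
t=3 i6&i7:xor ld ; 2-wide
t=4 i8:and ; RAW r0
t=5 i9:bne ; no-port BR/MEM
t=6 i10&i11:ld sll ; 2-wide
t=7 i12:blt ; tail

PAIRS = 5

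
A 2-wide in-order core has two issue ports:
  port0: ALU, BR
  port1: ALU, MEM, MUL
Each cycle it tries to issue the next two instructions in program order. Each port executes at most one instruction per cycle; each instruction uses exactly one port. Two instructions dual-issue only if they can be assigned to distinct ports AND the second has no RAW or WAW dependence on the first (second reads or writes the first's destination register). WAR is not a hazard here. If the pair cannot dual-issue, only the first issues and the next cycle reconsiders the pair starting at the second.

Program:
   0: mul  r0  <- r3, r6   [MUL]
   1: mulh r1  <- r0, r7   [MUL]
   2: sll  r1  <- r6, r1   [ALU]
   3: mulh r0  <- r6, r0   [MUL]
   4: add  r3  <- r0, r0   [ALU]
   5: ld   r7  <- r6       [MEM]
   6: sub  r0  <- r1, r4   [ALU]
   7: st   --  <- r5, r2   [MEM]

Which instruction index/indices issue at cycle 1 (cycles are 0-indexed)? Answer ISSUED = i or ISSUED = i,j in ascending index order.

ISSUED = 1

t=0 i0:mul ; no-port MUL/MUL
t=1 i1:mulh ; RAW+WAW r1
t=2 i2,i3:sll+mulh ; pair
t=3 i4,i5:add+ld ; pair
t=4 i6,i7:sub+st ; pair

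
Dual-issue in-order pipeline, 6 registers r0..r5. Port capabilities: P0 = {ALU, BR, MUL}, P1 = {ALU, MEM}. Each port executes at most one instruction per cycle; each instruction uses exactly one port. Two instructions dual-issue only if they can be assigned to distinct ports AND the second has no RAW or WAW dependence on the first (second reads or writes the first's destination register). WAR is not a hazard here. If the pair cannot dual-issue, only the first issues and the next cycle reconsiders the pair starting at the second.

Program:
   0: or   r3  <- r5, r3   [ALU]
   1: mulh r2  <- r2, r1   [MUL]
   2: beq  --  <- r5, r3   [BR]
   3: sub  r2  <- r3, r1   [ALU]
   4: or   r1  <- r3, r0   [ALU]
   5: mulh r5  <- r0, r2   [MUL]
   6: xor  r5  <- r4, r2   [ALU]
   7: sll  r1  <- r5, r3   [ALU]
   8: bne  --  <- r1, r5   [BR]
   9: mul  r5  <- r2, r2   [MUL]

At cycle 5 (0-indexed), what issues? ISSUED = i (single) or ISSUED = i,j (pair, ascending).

c0: i0,i1 or;mulh  pair
c1: i2,i3 beq;sub  pair
c2: i4,i5 or;mulh  pair
c3: i6 xor  RAW r5
c4: i7 sll  RAW r1
c5: i8 bne  no-port BR/MUL
c6: i9 mul  tail

ISSUED = 8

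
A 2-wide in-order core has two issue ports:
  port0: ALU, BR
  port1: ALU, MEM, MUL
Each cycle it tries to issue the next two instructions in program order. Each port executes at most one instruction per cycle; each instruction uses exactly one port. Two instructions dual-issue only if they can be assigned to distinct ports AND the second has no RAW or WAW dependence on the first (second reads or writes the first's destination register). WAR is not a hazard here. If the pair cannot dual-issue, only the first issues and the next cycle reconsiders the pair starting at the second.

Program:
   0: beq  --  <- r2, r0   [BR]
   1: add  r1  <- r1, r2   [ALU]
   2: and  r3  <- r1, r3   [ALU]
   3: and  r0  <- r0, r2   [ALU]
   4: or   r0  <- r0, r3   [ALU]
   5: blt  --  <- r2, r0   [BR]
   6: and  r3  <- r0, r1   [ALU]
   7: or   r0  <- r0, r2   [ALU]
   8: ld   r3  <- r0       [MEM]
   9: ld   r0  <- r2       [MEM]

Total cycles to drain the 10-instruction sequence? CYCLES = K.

CYCLES = 7

t=0 i0+i1:beq.BR/add.ALU ; dual
t=1 i2+i3:and.ALU/and.ALU ; dual
t=2 i4:or.ALU ; RAW r0
t=3 i5+i6:blt.BR/and.ALU ; dual
t=4 i7:or.ALU ; RAW r0
t=5 i8:ld.MEM ; no-port MEM/MEM
t=6 i9:ld.MEM ; tail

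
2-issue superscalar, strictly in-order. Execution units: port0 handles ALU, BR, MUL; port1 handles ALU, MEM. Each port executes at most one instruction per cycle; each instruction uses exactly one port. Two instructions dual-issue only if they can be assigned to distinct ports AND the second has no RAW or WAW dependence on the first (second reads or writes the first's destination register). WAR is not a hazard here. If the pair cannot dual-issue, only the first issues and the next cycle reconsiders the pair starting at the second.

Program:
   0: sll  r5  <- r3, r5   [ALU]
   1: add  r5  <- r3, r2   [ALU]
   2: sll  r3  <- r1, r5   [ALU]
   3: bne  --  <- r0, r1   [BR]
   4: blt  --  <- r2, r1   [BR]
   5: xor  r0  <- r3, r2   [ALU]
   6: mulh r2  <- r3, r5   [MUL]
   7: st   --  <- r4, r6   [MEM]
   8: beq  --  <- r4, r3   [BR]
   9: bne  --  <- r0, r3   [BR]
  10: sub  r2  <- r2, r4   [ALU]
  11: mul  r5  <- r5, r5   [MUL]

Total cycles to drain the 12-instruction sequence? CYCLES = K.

CYCLES = 8

  cy0 -> i0 (sll) WAW r5
  cy1 -> i1 (add) RAW r5
  cy2 -> i2+i3 (sll;bne) pair
  cy3 -> i4+i5 (blt;xor) pair
  cy4 -> i6+i7 (mulh;st) pair
  cy5 -> i8 (beq) no-port BR/BR
  cy6 -> i9+i10 (bne;sub) pair
  cy7 -> i11 (mul) tail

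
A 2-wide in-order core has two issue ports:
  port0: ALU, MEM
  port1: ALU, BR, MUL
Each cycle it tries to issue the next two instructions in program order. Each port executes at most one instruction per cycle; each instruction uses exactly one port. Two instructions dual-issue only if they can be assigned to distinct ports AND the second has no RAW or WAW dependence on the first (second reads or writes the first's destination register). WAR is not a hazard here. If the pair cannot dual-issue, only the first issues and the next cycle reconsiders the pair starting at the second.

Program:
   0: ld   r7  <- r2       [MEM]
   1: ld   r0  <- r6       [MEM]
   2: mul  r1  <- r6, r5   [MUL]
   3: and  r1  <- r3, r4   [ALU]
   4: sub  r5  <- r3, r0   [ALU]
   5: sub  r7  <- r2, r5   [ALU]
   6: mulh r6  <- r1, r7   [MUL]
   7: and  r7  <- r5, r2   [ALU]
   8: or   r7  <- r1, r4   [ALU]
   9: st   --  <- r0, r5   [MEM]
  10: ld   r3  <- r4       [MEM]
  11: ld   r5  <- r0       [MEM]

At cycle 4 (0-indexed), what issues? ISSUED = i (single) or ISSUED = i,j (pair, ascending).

[0] i0  ld  -- no-port MEM/MEM
[1] i1+i2  ld/mul  -- dual
[2] i3+i4  and/sub  -- dual
[3] i5  sub  -- RAW r7
[4] i6+i7  mulh/and  -- dual
[5] i8+i9  or/st  -- dual
[6] i10  ld  -- no-port MEM/MEM
[7] i11  ld  -- tail

ISSUED = 6,7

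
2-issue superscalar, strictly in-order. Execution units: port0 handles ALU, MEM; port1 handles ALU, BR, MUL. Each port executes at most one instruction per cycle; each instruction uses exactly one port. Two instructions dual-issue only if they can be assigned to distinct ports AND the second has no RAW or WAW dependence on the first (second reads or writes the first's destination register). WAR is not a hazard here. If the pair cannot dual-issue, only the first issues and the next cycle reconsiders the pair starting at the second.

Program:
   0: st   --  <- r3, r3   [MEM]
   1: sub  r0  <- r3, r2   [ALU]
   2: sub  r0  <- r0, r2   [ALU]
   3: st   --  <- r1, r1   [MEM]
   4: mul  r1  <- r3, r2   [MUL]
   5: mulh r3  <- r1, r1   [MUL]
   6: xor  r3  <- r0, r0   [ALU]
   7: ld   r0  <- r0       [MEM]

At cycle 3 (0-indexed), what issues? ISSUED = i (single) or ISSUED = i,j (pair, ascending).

t=0 i0+i1:st sub ; 2-wide
t=1 i2+i3:sub st ; 2-wide
t=2 i4:mul ; no-port MUL/MUL
t=3 i5:mulh ; WAW r3
t=4 i6+i7:xor ld ; 2-wide

ISSUED = 5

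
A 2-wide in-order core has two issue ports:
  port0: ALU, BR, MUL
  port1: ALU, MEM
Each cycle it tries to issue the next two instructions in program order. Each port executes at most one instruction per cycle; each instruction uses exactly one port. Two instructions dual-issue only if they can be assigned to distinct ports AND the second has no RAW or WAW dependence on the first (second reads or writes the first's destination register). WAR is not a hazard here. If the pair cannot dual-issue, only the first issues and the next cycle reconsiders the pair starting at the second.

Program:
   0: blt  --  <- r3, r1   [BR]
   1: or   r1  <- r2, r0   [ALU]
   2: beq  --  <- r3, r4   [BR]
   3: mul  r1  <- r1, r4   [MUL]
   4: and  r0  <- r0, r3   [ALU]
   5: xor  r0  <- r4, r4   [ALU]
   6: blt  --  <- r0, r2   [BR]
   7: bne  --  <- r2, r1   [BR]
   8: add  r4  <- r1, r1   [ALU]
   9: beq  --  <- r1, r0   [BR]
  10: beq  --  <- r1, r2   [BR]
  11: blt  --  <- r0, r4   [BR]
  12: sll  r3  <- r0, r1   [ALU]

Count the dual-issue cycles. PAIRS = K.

[0] i0&i1  blt+or  -- dual
[1] i2  beq  -- no-port BR/MUL
[2] i3&i4  mul+and  -- dual
[3] i5  xor  -- RAW r0
[4] i6  blt  -- no-port BR/BR
[5] i7&i8  bne+add  -- dual
[6] i9  beq  -- no-port BR/BR
[7] i10  beq  -- no-port BR/BR
[8] i11&i12  blt+sll  -- dual

PAIRS = 4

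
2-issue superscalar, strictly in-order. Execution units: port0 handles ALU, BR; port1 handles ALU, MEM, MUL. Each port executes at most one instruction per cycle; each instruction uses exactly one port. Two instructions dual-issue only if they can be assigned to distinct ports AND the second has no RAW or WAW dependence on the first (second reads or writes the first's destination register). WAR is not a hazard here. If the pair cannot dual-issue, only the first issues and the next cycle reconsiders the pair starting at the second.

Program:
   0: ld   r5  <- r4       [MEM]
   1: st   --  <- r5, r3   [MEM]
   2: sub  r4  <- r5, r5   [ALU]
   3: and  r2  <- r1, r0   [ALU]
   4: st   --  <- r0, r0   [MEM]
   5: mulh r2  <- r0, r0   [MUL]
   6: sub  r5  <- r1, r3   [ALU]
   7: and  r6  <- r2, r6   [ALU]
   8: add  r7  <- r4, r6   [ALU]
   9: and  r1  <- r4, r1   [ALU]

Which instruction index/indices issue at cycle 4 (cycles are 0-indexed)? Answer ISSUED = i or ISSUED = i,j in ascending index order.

ISSUED = 7

t=0 i0:ld ; no-port MEM/MEM
t=1 i1&i2:st+sub ; 2-wide
t=2 i3&i4:and+st ; 2-wide
t=3 i5&i6:mulh+sub ; 2-wide
t=4 i7:and ; RAW r6
t=5 i8&i9:add+and ; 2-wide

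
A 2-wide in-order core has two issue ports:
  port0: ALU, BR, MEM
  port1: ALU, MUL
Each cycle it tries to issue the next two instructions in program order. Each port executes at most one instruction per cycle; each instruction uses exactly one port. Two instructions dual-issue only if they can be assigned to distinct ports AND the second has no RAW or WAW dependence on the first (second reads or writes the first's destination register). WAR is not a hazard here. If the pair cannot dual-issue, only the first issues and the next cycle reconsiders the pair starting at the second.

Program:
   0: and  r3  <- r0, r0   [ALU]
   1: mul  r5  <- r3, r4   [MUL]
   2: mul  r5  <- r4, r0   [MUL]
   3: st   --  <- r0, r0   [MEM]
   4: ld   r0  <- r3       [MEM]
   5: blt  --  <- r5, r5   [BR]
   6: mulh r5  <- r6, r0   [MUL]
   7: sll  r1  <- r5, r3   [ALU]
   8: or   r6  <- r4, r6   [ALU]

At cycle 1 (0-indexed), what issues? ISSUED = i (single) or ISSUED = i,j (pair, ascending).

ISSUED = 1

c0: i0 and.ALU  RAW r3
c1: i1 mul.MUL  no-port MUL/MUL
c2: i2,i3 mul.MUL;st.MEM  2-wide
c3: i4 ld.MEM  no-port MEM/BR
c4: i5,i6 blt.BR;mulh.MUL  2-wide
c5: i7,i8 sll.ALU;or.ALU  2-wide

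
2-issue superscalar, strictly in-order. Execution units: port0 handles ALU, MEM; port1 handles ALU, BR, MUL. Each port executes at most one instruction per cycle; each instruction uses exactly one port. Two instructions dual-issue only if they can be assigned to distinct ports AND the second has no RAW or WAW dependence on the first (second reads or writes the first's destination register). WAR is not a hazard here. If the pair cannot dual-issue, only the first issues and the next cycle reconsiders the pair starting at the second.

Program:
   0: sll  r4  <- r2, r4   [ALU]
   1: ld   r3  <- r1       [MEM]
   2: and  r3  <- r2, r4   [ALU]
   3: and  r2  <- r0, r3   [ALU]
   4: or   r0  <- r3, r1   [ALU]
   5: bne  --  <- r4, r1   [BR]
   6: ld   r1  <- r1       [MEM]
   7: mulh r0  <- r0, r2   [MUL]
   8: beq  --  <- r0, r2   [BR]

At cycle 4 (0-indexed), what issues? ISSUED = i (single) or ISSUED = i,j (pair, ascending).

  cy0 -> i0&i1 (sll ld) dual
  cy1 -> i2 (and) RAW r3
  cy2 -> i3&i4 (and or) dual
  cy3 -> i5&i6 (bne ld) dual
  cy4 -> i7 (mulh) no-port MUL/BR
  cy5 -> i8 (beq) tail

ISSUED = 7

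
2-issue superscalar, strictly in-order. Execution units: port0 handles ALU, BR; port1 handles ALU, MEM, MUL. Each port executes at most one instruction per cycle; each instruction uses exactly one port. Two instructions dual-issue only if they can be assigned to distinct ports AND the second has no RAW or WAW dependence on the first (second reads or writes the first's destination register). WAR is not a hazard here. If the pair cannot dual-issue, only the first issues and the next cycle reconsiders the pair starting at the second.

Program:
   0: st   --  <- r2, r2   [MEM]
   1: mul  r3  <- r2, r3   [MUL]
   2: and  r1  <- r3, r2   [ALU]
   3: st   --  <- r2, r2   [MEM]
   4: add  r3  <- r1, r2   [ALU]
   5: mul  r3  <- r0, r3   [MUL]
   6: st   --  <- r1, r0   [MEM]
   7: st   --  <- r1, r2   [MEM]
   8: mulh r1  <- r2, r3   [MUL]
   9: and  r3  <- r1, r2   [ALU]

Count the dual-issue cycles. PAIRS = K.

c0: i0 st  no-port MEM/MUL
c1: i1 mul  RAW r3
c2: i2/i3 and st  2-wide
c3: i4 add  RAW+WAW r3
c4: i5 mul  no-port MUL/MEM
c5: i6 st  no-port MEM/MEM
c6: i7 st  no-port MEM/MUL
c7: i8 mulh  RAW r1
c8: i9 and  tail

PAIRS = 1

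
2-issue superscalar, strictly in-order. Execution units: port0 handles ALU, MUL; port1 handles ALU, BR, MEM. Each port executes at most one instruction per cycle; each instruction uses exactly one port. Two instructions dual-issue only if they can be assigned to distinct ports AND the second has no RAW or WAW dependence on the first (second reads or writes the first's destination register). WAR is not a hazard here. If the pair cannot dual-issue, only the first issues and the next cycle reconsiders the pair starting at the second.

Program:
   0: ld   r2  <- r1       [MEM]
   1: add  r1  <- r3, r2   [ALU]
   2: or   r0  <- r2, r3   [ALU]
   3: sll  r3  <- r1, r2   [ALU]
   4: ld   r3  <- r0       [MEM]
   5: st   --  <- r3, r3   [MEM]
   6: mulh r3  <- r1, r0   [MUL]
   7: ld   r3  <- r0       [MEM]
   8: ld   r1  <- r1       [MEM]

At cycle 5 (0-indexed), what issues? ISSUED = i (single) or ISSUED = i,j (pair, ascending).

ISSUED = 7

  cy0 -> i0 (ld.MEM) RAW r2
  cy1 -> i1&i2 (add.ALU+or.ALU) dual
  cy2 -> i3 (sll.ALU) WAW r3
  cy3 -> i4 (ld.MEM) no-port MEM/MEM
  cy4 -> i5&i6 (st.MEM+mulh.MUL) dual
  cy5 -> i7 (ld.MEM) no-port MEM/MEM
  cy6 -> i8 (ld.MEM) tail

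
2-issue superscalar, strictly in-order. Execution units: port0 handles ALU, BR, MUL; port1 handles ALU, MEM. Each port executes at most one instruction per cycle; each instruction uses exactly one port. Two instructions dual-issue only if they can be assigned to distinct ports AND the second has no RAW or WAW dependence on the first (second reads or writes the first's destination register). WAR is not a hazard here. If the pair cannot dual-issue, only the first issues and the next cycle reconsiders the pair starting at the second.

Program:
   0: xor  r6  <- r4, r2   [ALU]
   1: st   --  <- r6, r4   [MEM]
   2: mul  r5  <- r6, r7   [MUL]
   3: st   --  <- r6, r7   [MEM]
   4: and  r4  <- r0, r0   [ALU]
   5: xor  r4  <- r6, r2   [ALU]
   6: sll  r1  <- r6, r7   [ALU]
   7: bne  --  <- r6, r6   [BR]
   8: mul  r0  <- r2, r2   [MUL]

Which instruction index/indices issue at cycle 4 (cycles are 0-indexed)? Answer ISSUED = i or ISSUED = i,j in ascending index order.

c0: i0 xor  RAW r6
c1: i1+i2 st;mul  2-wide
c2: i3+i4 st;and  2-wide
c3: i5+i6 xor;sll  2-wide
c4: i7 bne  no-port BR/MUL
c5: i8 mul  tail

ISSUED = 7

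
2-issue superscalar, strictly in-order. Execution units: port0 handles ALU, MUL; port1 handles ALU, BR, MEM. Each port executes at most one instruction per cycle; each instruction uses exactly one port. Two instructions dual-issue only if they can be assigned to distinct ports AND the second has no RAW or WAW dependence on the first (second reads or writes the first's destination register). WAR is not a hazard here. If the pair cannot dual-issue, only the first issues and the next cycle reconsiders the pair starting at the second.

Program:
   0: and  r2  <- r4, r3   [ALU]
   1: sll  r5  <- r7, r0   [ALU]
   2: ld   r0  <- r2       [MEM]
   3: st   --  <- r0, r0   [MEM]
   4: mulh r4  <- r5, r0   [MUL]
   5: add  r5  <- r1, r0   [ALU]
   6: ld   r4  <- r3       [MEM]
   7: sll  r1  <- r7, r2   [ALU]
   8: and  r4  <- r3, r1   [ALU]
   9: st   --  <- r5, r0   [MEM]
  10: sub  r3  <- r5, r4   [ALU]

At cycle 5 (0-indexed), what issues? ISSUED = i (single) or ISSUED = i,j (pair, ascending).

ISSUED = 8,9

c0: i0/i1 and/sll  2-wide
c1: i2 ld  no-port MEM/MEM
c2: i3/i4 st/mulh  2-wide
c3: i5/i6 add/ld  2-wide
c4: i7 sll  RAW r1
c5: i8/i9 and/st  2-wide
c6: i10 sub  tail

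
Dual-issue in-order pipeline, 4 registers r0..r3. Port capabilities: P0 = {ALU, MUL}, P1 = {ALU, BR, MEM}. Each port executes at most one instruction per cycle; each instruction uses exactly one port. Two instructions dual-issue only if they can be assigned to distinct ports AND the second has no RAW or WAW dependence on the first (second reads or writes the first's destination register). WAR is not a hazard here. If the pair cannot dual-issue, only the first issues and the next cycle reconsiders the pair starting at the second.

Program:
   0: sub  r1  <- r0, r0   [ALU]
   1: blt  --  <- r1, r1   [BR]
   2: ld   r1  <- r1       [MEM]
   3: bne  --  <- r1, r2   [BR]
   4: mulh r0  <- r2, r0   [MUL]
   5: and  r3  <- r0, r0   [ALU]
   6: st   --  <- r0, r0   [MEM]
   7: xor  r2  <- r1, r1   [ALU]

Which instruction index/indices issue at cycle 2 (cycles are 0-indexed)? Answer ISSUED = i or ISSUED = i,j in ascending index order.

ISSUED = 2

#0 head=0: sub.ALU i0 RAW r1
#1 head=1: blt.BR i1 no-port BR/MEM
#2 head=2: ld.MEM i2 no-port MEM/BR
#3 head=3: bne.BR;mulh.MUL i3+i4 dual
#4 head=5: and.ALU;st.MEM i5+i6 dual
#5 head=7: xor.ALU i7 tail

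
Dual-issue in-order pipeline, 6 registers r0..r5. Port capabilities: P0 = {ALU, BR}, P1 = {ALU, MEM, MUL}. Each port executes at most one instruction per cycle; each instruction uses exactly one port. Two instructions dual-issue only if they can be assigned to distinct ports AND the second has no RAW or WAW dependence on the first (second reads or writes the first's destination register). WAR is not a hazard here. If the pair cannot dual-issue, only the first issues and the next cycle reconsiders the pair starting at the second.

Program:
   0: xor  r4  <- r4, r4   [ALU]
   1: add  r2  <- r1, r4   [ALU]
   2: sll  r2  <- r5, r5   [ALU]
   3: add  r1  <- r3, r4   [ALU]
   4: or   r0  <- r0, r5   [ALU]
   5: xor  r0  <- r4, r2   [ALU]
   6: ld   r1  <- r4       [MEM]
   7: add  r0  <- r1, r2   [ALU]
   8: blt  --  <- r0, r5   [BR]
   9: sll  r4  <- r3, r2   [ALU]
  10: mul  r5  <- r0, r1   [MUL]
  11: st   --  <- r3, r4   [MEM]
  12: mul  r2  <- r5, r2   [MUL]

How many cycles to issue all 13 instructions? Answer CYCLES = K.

c0: i0 xor.ALU  RAW r4
c1: i1 add.ALU  WAW r2
c2: i2,i3 sll.ALU/add.ALU  2-wide
c3: i4 or.ALU  WAW r0
c4: i5,i6 xor.ALU/ld.MEM  2-wide
c5: i7 add.ALU  RAW r0
c6: i8,i9 blt.BR/sll.ALU  2-wide
c7: i10 mul.MUL  no-port MUL/MEM
c8: i11 st.MEM  no-port MEM/MUL
c9: i12 mul.MUL  tail

CYCLES = 10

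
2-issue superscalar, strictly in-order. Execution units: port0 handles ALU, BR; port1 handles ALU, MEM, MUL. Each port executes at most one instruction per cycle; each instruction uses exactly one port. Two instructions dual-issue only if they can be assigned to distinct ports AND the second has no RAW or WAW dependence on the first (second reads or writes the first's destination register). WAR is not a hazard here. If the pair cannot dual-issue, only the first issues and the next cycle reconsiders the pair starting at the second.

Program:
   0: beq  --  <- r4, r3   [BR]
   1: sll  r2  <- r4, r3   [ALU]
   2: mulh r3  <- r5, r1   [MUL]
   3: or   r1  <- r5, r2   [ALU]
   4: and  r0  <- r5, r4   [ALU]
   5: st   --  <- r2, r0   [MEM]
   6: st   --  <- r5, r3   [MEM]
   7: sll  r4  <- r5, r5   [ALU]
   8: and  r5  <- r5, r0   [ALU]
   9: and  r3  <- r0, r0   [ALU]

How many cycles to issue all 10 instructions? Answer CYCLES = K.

CYCLES = 6

0. beq.BR;sll.ALU @i0+i1  | dual
1. mulh.MUL;or.ALU @i2+i3  | dual
2. and.ALU @i4  | RAW r0
3. st.MEM @i5  | no-port MEM/MEM
4. st.MEM;sll.ALU @i6+i7  | dual
5. and.ALU;and.ALU @i8+i9  | dual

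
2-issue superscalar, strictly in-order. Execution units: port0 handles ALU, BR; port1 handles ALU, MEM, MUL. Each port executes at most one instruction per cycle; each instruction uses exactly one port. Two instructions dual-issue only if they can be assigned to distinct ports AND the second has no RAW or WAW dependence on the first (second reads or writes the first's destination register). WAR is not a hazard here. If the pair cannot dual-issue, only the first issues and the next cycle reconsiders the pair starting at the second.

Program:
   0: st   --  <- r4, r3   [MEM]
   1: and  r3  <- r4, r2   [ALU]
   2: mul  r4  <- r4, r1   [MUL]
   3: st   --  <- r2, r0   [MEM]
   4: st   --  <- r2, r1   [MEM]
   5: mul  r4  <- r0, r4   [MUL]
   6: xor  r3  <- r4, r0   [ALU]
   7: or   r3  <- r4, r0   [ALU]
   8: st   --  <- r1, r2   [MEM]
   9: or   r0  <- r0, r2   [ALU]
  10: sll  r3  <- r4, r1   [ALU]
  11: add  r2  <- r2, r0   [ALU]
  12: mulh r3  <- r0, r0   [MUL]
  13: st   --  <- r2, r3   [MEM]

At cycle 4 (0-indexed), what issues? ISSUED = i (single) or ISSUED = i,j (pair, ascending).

0. st and @i0&i1  | 2-wide
1. mul @i2  | no-port MUL/MEM
2. st @i3  | no-port MEM/MEM
3. st @i4  | no-port MEM/MUL
4. mul @i5  | RAW r4
5. xor @i6  | WAW r3
6. or st @i7&i8  | 2-wide
7. or sll @i9&i10  | 2-wide
8. add mulh @i11&i12  | 2-wide
9. st @i13  | tail

ISSUED = 5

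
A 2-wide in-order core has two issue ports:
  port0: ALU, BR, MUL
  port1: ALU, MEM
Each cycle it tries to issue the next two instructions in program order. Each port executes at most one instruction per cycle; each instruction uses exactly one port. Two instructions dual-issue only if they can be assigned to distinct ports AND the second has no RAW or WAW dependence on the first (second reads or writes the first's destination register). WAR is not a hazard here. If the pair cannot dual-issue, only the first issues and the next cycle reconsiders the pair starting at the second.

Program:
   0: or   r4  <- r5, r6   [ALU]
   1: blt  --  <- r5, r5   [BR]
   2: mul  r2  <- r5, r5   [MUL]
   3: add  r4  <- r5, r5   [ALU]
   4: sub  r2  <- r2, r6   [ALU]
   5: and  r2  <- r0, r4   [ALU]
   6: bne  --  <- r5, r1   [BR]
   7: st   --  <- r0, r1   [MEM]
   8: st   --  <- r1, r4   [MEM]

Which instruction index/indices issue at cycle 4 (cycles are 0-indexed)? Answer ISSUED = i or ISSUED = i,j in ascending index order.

#0 head=0: or/blt i0,i1 dual
#1 head=2: mul/add i2,i3 dual
#2 head=4: sub i4 WAW r2
#3 head=5: and/bne i5,i6 dual
#4 head=7: st i7 no-port MEM/MEM
#5 head=8: st i8 tail

ISSUED = 7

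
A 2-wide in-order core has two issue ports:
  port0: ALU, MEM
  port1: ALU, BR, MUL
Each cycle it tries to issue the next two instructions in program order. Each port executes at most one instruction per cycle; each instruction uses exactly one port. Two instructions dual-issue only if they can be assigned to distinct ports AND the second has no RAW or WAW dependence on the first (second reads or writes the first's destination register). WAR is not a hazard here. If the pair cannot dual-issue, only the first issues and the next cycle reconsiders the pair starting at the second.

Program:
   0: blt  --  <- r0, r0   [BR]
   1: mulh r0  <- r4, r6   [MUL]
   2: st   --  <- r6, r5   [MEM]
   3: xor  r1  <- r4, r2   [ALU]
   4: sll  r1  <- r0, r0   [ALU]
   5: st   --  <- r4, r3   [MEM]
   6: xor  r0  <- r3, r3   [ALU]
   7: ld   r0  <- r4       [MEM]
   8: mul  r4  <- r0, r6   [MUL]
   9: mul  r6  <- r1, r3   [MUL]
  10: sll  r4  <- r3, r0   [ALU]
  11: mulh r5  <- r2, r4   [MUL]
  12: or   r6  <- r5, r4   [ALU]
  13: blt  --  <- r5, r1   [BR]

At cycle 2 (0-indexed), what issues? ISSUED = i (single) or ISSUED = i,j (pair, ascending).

ISSUED = 3

t=0 i0:blt ; no-port BR/MUL
t=1 i1,i2:mulh/st ; dual
t=2 i3:xor ; WAW r1
t=3 i4,i5:sll/st ; dual
t=4 i6:xor ; WAW r0
t=5 i7:ld ; RAW r0
t=6 i8:mul ; no-port MUL/MUL
t=7 i9,i10:mul/sll ; dual
t=8 i11:mulh ; RAW r5
t=9 i12,i13:or/blt ; dual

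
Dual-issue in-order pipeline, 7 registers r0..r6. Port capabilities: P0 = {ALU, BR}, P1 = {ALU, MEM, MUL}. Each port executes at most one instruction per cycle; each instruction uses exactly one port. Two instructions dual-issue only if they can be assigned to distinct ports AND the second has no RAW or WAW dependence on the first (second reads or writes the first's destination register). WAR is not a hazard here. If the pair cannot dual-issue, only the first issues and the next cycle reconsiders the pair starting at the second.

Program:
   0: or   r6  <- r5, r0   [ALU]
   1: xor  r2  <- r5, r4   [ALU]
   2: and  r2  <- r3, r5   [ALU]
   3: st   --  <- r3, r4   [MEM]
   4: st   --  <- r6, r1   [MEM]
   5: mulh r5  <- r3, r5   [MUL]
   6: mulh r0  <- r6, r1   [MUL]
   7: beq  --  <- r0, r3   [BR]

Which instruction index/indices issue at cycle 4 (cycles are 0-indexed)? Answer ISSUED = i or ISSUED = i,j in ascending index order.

t=0 i0,i1:or.ALU xor.ALU ; dual
t=1 i2,i3:and.ALU st.MEM ; dual
t=2 i4:st.MEM ; no-port MEM/MUL
t=3 i5:mulh.MUL ; no-port MUL/MUL
t=4 i6:mulh.MUL ; RAW r0
t=5 i7:beq.BR ; tail

ISSUED = 6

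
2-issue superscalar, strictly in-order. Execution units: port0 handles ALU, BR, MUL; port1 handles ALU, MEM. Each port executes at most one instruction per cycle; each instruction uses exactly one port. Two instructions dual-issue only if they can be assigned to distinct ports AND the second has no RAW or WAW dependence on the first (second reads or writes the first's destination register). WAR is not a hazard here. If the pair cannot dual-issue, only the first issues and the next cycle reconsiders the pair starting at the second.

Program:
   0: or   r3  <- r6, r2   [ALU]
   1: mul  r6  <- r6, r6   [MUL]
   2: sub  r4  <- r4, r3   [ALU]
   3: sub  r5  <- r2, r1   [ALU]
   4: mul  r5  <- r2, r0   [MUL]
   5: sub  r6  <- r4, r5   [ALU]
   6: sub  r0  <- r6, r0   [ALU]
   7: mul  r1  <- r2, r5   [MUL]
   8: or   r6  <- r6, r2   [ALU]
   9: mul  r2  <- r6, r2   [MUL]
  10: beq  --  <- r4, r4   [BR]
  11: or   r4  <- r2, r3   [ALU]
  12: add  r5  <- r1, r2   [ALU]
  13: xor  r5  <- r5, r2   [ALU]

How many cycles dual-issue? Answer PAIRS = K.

PAIRS = 4

t=0 i0,i1:or+mul ; pair
t=1 i2,i3:sub+sub ; pair
t=2 i4:mul ; RAW r5
t=3 i5:sub ; RAW r6
t=4 i6,i7:sub+mul ; pair
t=5 i8:or ; RAW r6
t=6 i9:mul ; no-port MUL/BR
t=7 i10,i11:beq+or ; pair
t=8 i12:add ; RAW+WAW r5
t=9 i13:xor ; tail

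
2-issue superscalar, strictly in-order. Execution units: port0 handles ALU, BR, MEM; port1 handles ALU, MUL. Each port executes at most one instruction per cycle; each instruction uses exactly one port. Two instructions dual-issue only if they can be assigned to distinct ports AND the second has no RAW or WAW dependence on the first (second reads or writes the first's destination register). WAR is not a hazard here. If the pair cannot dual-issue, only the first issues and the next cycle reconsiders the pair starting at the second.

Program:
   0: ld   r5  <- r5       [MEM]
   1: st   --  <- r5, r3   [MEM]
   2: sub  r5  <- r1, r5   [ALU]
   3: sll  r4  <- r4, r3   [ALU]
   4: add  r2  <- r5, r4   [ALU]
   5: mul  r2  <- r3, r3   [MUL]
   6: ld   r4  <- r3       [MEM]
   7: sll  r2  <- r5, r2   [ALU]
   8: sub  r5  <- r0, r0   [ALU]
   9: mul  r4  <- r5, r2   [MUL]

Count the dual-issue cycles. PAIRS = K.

c0: i0 ld  no-port MEM/MEM
c1: i1,i2 st sub  pair
c2: i3 sll  RAW r4
c3: i4 add  WAW r2
c4: i5,i6 mul ld  pair
c5: i7,i8 sll sub  pair
c6: i9 mul  tail

PAIRS = 3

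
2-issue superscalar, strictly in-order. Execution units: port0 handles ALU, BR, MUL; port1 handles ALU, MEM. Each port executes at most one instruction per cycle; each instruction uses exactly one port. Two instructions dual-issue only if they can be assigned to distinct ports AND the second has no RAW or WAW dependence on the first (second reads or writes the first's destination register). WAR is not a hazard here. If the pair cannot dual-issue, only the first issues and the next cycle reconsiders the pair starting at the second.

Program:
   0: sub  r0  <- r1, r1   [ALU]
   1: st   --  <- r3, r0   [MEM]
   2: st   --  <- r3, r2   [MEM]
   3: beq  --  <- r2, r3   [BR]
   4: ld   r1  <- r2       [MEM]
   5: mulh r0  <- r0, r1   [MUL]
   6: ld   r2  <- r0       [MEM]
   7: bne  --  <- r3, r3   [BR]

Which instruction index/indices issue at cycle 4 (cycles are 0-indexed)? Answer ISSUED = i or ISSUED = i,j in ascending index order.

t=0 i0:sub ; RAW r0
t=1 i1:st ; no-port MEM/MEM
t=2 i2+i3:st;beq ; dual
t=3 i4:ld ; RAW r1
t=4 i5:mulh ; RAW r0
t=5 i6+i7:ld;bne ; dual

ISSUED = 5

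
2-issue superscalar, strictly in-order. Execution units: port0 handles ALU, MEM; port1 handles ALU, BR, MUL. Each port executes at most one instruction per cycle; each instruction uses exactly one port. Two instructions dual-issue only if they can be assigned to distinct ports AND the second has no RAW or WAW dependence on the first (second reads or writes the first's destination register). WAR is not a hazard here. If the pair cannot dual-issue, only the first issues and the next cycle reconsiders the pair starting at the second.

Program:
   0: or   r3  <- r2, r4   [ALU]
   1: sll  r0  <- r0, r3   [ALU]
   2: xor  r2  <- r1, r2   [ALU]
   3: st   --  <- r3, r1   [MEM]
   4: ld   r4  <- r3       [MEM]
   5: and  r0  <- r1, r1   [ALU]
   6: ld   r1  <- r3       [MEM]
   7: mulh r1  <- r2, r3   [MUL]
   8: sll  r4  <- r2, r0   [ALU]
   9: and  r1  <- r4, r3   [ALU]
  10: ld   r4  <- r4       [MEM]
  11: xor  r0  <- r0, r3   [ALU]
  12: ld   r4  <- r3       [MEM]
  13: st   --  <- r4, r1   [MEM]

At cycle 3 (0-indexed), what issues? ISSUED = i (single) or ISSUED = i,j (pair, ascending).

0. or.ALU @i0  | RAW r3
1. sll.ALU/xor.ALU @i1,i2  | 2-wide
2. st.MEM @i3  | no-port MEM/MEM
3. ld.MEM/and.ALU @i4,i5  | 2-wide
4. ld.MEM @i6  | WAW r1
5. mulh.MUL/sll.ALU @i7,i8  | 2-wide
6. and.ALU/ld.MEM @i9,i10  | 2-wide
7. xor.ALU/ld.MEM @i11,i12  | 2-wide
8. st.MEM @i13  | tail

ISSUED = 4,5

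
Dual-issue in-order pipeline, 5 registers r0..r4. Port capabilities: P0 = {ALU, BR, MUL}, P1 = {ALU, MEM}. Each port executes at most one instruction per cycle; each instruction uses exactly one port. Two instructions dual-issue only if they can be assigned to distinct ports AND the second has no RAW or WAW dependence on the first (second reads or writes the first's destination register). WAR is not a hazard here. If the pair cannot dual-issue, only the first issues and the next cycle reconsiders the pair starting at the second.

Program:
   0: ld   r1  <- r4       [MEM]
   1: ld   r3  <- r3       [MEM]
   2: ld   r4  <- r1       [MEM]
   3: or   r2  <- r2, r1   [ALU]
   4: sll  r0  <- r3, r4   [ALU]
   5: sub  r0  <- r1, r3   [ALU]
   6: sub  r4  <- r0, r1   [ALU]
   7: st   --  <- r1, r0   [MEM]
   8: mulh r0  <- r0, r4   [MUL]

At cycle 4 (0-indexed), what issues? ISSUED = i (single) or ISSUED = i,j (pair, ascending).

c0: i0 ld  no-port MEM/MEM
c1: i1 ld  no-port MEM/MEM
c2: i2/i3 ld or  2-wide
c3: i4 sll  WAW r0
c4: i5 sub  RAW r0
c5: i6/i7 sub st  2-wide
c6: i8 mulh  tail

ISSUED = 5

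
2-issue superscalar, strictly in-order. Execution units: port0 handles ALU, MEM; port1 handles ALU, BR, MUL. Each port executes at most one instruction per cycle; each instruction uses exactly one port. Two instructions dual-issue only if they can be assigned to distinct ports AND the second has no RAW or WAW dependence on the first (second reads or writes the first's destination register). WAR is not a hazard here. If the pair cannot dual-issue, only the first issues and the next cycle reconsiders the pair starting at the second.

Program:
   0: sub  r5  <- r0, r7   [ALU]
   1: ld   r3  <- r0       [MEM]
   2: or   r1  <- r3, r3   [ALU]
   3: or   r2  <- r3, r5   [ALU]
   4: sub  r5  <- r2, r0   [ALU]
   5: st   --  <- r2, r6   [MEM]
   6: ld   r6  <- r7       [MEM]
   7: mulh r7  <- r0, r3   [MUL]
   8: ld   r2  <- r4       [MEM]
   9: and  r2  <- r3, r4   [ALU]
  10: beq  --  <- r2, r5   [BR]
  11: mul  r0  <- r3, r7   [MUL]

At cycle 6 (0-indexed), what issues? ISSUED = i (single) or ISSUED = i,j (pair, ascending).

  cy0 -> i0&i1 (sub.ALU ld.MEM) dual
  cy1 -> i2&i3 (or.ALU or.ALU) dual
  cy2 -> i4&i5 (sub.ALU st.MEM) dual
  cy3 -> i6&i7 (ld.MEM mulh.MUL) dual
  cy4 -> i8 (ld.MEM) WAW r2
  cy5 -> i9 (and.ALU) RAW r2
  cy6 -> i10 (beq.BR) no-port BR/MUL
  cy7 -> i11 (mul.MUL) tail

ISSUED = 10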